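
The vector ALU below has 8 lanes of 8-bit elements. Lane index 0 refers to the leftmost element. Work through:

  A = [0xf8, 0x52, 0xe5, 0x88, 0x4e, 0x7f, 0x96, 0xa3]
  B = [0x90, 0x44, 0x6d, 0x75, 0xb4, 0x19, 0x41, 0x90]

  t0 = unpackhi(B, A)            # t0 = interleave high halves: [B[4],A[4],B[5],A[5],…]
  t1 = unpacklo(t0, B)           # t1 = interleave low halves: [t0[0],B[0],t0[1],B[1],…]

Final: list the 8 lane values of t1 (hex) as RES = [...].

RES = [0xb4, 0x90, 0x4e, 0x44, 0x19, 0x6d, 0x7f, 0x75]

→ t0 |b4|4e|19|7f|41|96|90|a3|
→ t1 |b4|90|4e|44|19|6d|7f|75|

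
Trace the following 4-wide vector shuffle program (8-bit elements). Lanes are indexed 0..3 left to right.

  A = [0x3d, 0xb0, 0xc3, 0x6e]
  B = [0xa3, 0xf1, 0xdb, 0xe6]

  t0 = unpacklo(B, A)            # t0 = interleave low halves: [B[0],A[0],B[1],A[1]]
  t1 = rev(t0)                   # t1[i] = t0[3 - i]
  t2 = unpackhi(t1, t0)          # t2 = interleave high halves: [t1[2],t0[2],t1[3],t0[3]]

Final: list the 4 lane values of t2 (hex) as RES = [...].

t0 = [0xa3, 0x3d, 0xf1, 0xb0]
t1 = [0xb0, 0xf1, 0x3d, 0xa3]
t2 = [0x3d, 0xf1, 0xa3, 0xb0]

RES = [ 0x3d  0xf1  0xa3  0xb0 ]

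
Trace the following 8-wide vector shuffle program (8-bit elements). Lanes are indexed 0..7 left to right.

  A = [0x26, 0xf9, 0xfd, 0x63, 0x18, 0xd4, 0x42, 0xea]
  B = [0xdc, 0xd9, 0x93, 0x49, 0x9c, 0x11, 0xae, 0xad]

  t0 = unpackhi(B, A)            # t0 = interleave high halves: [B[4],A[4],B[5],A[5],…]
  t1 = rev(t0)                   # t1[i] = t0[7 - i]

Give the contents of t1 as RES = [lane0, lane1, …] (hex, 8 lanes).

RES = [0xea, 0xad, 0x42, 0xae, 0xd4, 0x11, 0x18, 0x9c]

t0 = [0x9c, 0x18, 0x11, 0xd4, 0xae, 0x42, 0xad, 0xea]
t1 = [0xea, 0xad, 0x42, 0xae, 0xd4, 0x11, 0x18, 0x9c]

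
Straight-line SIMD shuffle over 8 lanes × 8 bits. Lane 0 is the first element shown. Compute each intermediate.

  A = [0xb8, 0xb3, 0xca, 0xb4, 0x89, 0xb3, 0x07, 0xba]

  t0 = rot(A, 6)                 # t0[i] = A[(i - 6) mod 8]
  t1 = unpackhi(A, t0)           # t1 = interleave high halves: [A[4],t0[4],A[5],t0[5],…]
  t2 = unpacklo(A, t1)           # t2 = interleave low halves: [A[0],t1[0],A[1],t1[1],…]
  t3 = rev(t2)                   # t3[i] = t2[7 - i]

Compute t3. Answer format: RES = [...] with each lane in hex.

→ t0 |ca|b4|89|b3|07|ba|b8|b3|
→ t1 |89|07|b3|ba|07|b8|ba|b3|
→ t2 |b8|89|b3|07|ca|b3|b4|ba|
→ t3 |ba|b4|b3|ca|07|b3|89|b8|

RES = [ 0xba  0xb4  0xb3  0xca  0x07  0xb3  0x89  0xb8 ]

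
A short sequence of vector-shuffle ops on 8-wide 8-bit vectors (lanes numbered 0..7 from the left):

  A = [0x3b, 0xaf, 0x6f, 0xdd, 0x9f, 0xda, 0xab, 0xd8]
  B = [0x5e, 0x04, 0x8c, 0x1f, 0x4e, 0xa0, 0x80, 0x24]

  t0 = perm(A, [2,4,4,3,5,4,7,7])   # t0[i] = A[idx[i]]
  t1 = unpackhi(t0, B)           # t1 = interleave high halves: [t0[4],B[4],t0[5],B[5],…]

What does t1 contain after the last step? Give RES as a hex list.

→ t0 |6f|9f|9f|dd|da|9f|d8|d8|
→ t1 |da|4e|9f|a0|d8|80|d8|24|

RES = [0xda, 0x4e, 0x9f, 0xa0, 0xd8, 0x80, 0xd8, 0x24]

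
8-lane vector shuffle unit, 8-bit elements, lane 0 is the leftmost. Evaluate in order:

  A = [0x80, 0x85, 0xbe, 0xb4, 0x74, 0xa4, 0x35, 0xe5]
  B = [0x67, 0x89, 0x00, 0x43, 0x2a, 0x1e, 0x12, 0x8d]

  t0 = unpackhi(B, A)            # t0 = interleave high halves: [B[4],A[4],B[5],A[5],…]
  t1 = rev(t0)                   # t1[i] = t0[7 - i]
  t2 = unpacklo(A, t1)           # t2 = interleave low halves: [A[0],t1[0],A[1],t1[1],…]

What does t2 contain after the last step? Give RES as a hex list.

  t0: 2a 74 1e a4 12 35 8d e5
  t1: e5 8d 35 12 a4 1e 74 2a
  t2: 80 e5 85 8d be 35 b4 12

RES = [ 0x80  0xe5  0x85  0x8d  0xbe  0x35  0xb4  0x12 ]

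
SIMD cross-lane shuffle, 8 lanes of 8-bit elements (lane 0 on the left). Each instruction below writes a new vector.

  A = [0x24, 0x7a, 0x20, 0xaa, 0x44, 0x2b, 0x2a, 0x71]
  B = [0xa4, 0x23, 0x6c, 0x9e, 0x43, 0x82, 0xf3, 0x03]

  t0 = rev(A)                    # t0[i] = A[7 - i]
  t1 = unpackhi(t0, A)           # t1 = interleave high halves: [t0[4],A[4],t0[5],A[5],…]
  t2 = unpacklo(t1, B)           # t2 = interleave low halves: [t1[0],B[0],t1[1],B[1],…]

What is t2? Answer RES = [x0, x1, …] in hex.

RES = [ 0xaa  0xa4  0x44  0x23  0x20  0x6c  0x2b  0x9e ]

t0 = [0x71, 0x2a, 0x2b, 0x44, 0xaa, 0x20, 0x7a, 0x24]
t1 = [0xaa, 0x44, 0x20, 0x2b, 0x7a, 0x2a, 0x24, 0x71]
t2 = [0xaa, 0xa4, 0x44, 0x23, 0x20, 0x6c, 0x2b, 0x9e]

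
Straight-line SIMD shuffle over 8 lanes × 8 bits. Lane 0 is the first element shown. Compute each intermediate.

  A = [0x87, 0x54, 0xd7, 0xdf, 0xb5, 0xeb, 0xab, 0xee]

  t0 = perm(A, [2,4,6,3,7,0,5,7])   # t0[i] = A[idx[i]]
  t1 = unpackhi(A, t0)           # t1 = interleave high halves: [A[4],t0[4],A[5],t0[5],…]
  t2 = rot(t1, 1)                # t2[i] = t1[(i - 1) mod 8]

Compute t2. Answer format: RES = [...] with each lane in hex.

RES = [ 0xee  0xb5  0xee  0xeb  0x87  0xab  0xeb  0xee ]

→ t0 |d7|b5|ab|df|ee|87|eb|ee|
→ t1 |b5|ee|eb|87|ab|eb|ee|ee|
→ t2 |ee|b5|ee|eb|87|ab|eb|ee|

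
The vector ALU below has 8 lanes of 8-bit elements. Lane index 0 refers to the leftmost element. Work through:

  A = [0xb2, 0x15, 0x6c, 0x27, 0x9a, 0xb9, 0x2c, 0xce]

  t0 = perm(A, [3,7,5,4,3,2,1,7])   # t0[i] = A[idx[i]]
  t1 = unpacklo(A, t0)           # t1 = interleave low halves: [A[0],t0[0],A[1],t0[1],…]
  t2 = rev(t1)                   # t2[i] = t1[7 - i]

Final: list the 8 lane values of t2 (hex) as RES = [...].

  t0: 27 ce b9 9a 27 6c 15 ce
  t1: b2 27 15 ce 6c b9 27 9a
  t2: 9a 27 b9 6c ce 15 27 b2

RES = [0x9a, 0x27, 0xb9, 0x6c, 0xce, 0x15, 0x27, 0xb2]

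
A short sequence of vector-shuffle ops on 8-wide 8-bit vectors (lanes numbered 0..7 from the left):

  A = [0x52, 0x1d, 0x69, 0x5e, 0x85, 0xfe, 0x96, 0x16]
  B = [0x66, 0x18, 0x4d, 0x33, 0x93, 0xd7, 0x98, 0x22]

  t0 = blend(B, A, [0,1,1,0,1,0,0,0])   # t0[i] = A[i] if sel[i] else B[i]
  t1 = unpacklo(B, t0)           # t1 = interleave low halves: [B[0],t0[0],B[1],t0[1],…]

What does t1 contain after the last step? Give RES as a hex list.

RES = [ 0x66  0x66  0x18  0x1d  0x4d  0x69  0x33  0x33 ]

  t0: 66 1d 69 33 85 d7 98 22
  t1: 66 66 18 1d 4d 69 33 33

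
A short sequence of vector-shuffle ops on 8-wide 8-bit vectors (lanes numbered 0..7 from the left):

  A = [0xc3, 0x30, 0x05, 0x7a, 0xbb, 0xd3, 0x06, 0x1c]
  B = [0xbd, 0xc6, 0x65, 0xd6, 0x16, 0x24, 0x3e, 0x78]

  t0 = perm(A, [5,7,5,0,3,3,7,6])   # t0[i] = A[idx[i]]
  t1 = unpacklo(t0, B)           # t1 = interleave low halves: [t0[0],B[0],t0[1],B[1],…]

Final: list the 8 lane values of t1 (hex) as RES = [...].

→ t0 |d3|1c|d3|c3|7a|7a|1c|06|
→ t1 |d3|bd|1c|c6|d3|65|c3|d6|

RES = [0xd3, 0xbd, 0x1c, 0xc6, 0xd3, 0x65, 0xc3, 0xd6]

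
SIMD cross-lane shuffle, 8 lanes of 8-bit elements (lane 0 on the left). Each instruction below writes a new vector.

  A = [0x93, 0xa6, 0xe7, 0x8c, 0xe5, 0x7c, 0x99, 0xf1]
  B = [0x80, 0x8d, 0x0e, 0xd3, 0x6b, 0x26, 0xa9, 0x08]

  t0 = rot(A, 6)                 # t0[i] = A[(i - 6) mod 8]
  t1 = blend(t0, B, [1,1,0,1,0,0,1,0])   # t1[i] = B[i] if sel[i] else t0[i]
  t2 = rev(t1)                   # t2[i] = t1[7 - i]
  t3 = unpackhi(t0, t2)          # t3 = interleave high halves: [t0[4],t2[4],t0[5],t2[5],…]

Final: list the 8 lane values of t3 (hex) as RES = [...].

  t0: e7 8c e5 7c 99 f1 93 a6
  t1: 80 8d e5 d3 99 f1 a9 a6
  t2: a6 a9 f1 99 d3 e5 8d 80
  t3: 99 d3 f1 e5 93 8d a6 80

RES = [0x99, 0xd3, 0xf1, 0xe5, 0x93, 0x8d, 0xa6, 0x80]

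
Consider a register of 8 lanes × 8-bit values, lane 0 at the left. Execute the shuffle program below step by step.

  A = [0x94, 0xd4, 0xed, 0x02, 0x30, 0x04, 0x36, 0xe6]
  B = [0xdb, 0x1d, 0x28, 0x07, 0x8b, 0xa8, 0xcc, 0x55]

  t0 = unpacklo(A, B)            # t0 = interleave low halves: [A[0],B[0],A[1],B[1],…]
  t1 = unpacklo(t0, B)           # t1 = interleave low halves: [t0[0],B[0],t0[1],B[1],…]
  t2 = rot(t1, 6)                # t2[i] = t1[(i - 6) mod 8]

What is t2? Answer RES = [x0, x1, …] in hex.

RES = [ 0xdb  0x1d  0xd4  0x28  0x1d  0x07  0x94  0xdb ]

t0 = [0x94, 0xdb, 0xd4, 0x1d, 0xed, 0x28, 0x02, 0x07]
t1 = [0x94, 0xdb, 0xdb, 0x1d, 0xd4, 0x28, 0x1d, 0x07]
t2 = [0xdb, 0x1d, 0xd4, 0x28, 0x1d, 0x07, 0x94, 0xdb]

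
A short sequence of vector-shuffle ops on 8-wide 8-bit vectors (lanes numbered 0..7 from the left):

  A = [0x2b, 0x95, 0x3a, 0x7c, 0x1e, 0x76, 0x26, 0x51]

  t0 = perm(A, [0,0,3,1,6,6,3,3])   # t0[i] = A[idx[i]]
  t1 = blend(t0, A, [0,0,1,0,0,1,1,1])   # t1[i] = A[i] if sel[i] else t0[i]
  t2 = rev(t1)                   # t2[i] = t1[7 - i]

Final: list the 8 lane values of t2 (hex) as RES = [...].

t0 = [0x2b, 0x2b, 0x7c, 0x95, 0x26, 0x26, 0x7c, 0x7c]
t1 = [0x2b, 0x2b, 0x3a, 0x95, 0x26, 0x76, 0x26, 0x51]
t2 = [0x51, 0x26, 0x76, 0x26, 0x95, 0x3a, 0x2b, 0x2b]

RES = [0x51, 0x26, 0x76, 0x26, 0x95, 0x3a, 0x2b, 0x2b]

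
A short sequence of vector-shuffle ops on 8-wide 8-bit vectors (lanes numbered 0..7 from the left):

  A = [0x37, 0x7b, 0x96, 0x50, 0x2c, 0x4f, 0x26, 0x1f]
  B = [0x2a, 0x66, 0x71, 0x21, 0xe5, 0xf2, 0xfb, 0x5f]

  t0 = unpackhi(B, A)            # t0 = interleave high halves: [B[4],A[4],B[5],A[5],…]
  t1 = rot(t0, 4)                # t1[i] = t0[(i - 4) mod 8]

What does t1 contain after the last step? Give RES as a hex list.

  t0: e5 2c f2 4f fb 26 5f 1f
  t1: fb 26 5f 1f e5 2c f2 4f

RES = [ 0xfb  0x26  0x5f  0x1f  0xe5  0x2c  0xf2  0x4f ]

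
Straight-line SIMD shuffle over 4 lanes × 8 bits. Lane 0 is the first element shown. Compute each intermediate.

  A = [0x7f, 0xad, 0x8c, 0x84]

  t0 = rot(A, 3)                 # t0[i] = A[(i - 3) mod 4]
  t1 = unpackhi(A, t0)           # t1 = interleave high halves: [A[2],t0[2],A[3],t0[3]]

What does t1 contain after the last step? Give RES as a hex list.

→ t0 |ad|8c|84|7f|
→ t1 |8c|84|84|7f|

RES = [0x8c, 0x84, 0x84, 0x7f]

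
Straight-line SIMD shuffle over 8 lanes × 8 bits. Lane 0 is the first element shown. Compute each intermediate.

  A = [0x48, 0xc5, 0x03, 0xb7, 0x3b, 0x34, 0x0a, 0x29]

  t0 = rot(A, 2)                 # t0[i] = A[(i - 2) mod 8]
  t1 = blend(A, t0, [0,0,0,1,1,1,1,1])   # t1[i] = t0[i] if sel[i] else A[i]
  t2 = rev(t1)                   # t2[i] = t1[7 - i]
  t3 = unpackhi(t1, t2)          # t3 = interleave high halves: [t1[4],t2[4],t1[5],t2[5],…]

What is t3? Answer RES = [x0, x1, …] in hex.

RES = [ 0x03  0xc5  0xb7  0x03  0x3b  0xc5  0x34  0x48 ]

→ t0 |0a|29|48|c5|03|b7|3b|34|
→ t1 |48|c5|03|c5|03|b7|3b|34|
→ t2 |34|3b|b7|03|c5|03|c5|48|
→ t3 |03|c5|b7|03|3b|c5|34|48|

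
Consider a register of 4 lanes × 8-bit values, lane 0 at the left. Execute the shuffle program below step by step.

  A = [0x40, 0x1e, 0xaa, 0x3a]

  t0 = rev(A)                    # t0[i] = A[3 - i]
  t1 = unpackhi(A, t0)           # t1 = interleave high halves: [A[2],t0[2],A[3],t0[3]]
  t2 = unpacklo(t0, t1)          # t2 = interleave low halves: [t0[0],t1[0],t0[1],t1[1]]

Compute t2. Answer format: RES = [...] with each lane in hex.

→ t0 |3a|aa|1e|40|
→ t1 |aa|1e|3a|40|
→ t2 |3a|aa|aa|1e|

RES = [0x3a, 0xaa, 0xaa, 0x1e]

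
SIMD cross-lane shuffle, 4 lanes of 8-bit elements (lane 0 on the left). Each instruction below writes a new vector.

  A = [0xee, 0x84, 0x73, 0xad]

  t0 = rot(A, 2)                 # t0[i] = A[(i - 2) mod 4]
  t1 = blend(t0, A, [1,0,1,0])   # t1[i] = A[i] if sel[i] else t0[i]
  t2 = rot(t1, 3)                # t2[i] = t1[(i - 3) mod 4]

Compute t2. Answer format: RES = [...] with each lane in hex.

RES = [ 0xad  0x73  0x84  0xee ]

  t0: 73 ad ee 84
  t1: ee ad 73 84
  t2: ad 73 84 ee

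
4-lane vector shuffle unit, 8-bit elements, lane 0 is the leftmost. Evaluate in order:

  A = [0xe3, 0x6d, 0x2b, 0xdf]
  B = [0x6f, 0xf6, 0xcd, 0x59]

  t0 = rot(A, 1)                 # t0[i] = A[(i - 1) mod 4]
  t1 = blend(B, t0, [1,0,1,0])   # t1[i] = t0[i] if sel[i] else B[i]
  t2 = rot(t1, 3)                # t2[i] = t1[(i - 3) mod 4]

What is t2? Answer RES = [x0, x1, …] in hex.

t0 = [0xdf, 0xe3, 0x6d, 0x2b]
t1 = [0xdf, 0xf6, 0x6d, 0x59]
t2 = [0xf6, 0x6d, 0x59, 0xdf]

RES = [ 0xf6  0x6d  0x59  0xdf ]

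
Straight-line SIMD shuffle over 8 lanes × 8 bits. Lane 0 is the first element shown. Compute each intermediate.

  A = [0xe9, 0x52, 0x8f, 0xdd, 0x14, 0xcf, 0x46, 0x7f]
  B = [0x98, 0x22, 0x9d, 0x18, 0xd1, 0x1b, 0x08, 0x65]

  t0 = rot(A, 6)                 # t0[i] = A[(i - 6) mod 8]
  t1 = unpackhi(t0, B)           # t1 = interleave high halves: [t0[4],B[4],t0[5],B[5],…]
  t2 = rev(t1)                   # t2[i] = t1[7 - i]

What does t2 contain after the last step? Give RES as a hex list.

RES = [0x65, 0x52, 0x08, 0xe9, 0x1b, 0x7f, 0xd1, 0x46]

  t0: 8f dd 14 cf 46 7f e9 52
  t1: 46 d1 7f 1b e9 08 52 65
  t2: 65 52 08 e9 1b 7f d1 46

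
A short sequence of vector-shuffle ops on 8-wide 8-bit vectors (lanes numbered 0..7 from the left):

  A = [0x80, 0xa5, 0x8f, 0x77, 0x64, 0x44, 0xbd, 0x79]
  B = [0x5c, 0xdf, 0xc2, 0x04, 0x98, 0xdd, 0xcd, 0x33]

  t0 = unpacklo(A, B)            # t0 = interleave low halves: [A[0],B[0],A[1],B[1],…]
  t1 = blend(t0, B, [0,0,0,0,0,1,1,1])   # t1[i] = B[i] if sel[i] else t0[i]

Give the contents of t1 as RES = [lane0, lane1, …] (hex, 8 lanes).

RES = [ 0x80  0x5c  0xa5  0xdf  0x8f  0xdd  0xcd  0x33 ]

  t0: 80 5c a5 df 8f c2 77 04
  t1: 80 5c a5 df 8f dd cd 33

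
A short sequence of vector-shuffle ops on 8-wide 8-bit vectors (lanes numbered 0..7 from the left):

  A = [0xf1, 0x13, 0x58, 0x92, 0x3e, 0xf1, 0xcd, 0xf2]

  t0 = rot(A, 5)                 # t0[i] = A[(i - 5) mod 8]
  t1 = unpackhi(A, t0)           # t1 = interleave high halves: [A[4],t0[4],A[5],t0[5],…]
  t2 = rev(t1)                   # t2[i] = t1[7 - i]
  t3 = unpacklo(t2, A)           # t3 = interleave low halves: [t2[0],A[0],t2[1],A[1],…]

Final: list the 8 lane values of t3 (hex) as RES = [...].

RES = [0x58, 0xf1, 0xf2, 0x13, 0x13, 0x58, 0xcd, 0x92]

  t0: 92 3e f1 cd f2 f1 13 58
  t1: 3e f2 f1 f1 cd 13 f2 58
  t2: 58 f2 13 cd f1 f1 f2 3e
  t3: 58 f1 f2 13 13 58 cd 92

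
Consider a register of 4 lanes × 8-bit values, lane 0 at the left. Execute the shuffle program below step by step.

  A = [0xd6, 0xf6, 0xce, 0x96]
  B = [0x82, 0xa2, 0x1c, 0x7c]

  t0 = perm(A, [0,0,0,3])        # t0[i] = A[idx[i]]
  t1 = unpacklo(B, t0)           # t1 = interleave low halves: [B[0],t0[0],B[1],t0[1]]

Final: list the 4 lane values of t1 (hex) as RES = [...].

RES = [0x82, 0xd6, 0xa2, 0xd6]

t0 = [0xd6, 0xd6, 0xd6, 0x96]
t1 = [0x82, 0xd6, 0xa2, 0xd6]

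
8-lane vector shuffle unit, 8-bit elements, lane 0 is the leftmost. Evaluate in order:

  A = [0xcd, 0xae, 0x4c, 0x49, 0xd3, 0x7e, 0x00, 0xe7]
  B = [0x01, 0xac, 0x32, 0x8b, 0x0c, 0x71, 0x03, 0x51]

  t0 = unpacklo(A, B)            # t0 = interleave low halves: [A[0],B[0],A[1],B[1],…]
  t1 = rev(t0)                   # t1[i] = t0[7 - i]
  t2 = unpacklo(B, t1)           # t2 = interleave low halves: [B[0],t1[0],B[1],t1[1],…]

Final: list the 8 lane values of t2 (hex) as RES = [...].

→ t0 |cd|01|ae|ac|4c|32|49|8b|
→ t1 |8b|49|32|4c|ac|ae|01|cd|
→ t2 |01|8b|ac|49|32|32|8b|4c|

RES = [ 0x01  0x8b  0xac  0x49  0x32  0x32  0x8b  0x4c ]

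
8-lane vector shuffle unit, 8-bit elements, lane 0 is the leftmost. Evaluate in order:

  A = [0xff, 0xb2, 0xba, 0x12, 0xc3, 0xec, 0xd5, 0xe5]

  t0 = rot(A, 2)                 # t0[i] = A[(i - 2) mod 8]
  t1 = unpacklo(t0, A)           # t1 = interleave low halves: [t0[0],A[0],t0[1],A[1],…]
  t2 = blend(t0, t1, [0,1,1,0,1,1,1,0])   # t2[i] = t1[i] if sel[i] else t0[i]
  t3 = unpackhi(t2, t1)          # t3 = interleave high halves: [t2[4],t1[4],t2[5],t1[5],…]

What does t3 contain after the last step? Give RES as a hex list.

RES = [0xff, 0xff, 0xba, 0xba, 0xb2, 0xb2, 0xec, 0x12]

→ t0 |d5|e5|ff|b2|ba|12|c3|ec|
→ t1 |d5|ff|e5|b2|ff|ba|b2|12|
→ t2 |d5|ff|e5|b2|ff|ba|b2|ec|
→ t3 |ff|ff|ba|ba|b2|b2|ec|12|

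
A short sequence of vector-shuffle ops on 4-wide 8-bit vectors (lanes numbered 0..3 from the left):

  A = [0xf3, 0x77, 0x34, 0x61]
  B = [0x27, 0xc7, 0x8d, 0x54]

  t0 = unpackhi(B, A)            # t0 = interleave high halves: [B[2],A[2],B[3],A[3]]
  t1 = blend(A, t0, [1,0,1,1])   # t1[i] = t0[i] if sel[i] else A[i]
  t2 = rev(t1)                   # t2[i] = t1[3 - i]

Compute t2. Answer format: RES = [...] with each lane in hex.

RES = [ 0x61  0x54  0x77  0x8d ]

t0 = [0x8d, 0x34, 0x54, 0x61]
t1 = [0x8d, 0x77, 0x54, 0x61]
t2 = [0x61, 0x54, 0x77, 0x8d]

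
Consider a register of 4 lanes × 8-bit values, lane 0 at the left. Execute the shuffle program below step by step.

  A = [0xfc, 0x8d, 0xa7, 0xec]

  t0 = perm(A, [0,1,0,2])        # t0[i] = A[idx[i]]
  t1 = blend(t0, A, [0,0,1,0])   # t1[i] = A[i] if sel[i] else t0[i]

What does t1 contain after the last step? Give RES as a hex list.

RES = [ 0xfc  0x8d  0xa7  0xa7 ]

  t0: fc 8d fc a7
  t1: fc 8d a7 a7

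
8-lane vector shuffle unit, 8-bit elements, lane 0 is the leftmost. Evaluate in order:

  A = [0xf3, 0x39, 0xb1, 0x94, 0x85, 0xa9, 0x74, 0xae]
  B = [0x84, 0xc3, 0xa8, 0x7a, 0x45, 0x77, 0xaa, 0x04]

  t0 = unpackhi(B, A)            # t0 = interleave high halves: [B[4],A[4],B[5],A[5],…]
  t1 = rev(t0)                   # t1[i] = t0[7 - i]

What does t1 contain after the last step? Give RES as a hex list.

  t0: 45 85 77 a9 aa 74 04 ae
  t1: ae 04 74 aa a9 77 85 45

RES = [ 0xae  0x04  0x74  0xaa  0xa9  0x77  0x85  0x45 ]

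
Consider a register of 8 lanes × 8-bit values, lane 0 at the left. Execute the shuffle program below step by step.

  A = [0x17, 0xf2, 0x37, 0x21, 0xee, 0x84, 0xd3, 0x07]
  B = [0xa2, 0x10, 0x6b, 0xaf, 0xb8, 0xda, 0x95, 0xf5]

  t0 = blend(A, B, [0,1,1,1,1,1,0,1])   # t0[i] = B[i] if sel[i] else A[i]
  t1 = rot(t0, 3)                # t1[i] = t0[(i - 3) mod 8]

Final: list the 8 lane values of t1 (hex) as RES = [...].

RES = [ 0xda  0xd3  0xf5  0x17  0x10  0x6b  0xaf  0xb8 ]

t0 = [0x17, 0x10, 0x6b, 0xaf, 0xb8, 0xda, 0xd3, 0xf5]
t1 = [0xda, 0xd3, 0xf5, 0x17, 0x10, 0x6b, 0xaf, 0xb8]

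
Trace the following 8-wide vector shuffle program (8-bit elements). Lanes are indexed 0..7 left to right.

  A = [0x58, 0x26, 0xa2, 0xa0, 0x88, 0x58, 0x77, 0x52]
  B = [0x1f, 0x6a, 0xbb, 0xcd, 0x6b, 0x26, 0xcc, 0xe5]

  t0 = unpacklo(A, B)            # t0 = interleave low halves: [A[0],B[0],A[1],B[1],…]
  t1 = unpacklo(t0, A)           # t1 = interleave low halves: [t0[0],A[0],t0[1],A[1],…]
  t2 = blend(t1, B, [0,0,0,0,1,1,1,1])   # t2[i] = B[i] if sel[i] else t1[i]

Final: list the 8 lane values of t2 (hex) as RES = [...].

RES = [ 0x58  0x58  0x1f  0x26  0x6b  0x26  0xcc  0xe5 ]

t0 = [0x58, 0x1f, 0x26, 0x6a, 0xa2, 0xbb, 0xa0, 0xcd]
t1 = [0x58, 0x58, 0x1f, 0x26, 0x26, 0xa2, 0x6a, 0xa0]
t2 = [0x58, 0x58, 0x1f, 0x26, 0x6b, 0x26, 0xcc, 0xe5]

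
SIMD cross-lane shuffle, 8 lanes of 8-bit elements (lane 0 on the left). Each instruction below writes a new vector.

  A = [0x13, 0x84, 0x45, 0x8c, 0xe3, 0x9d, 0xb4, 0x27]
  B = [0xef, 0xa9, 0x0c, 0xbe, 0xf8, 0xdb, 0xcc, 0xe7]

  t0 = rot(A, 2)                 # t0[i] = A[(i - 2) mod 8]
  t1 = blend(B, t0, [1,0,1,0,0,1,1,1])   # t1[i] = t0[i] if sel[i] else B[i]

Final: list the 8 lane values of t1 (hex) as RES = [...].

RES = [0xb4, 0xa9, 0x13, 0xbe, 0xf8, 0x8c, 0xe3, 0x9d]

→ t0 |b4|27|13|84|45|8c|e3|9d|
→ t1 |b4|a9|13|be|f8|8c|e3|9d|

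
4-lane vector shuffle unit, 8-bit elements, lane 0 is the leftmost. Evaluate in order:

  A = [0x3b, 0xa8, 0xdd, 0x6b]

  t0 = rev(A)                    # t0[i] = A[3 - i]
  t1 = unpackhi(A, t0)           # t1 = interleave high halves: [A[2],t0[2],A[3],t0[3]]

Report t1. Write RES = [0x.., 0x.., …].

→ t0 |6b|dd|a8|3b|
→ t1 |dd|a8|6b|3b|

RES = [ 0xdd  0xa8  0x6b  0x3b ]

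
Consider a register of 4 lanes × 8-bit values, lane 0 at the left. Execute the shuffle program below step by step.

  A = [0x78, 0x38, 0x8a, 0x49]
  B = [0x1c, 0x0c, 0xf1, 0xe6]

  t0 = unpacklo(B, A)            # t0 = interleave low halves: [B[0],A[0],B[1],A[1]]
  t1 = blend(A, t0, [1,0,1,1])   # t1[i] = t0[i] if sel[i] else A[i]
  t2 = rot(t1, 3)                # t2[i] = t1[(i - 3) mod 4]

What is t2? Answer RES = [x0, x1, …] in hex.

RES = [0x38, 0x0c, 0x38, 0x1c]

t0 = [0x1c, 0x78, 0x0c, 0x38]
t1 = [0x1c, 0x38, 0x0c, 0x38]
t2 = [0x38, 0x0c, 0x38, 0x1c]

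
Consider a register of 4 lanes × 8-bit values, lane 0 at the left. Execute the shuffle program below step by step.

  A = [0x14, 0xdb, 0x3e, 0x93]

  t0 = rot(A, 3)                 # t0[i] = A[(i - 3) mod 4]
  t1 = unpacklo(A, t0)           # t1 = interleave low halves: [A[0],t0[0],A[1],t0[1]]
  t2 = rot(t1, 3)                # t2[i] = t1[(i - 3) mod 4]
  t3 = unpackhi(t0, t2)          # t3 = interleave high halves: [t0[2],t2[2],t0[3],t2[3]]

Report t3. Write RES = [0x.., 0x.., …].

RES = [ 0x93  0x3e  0x14  0x14 ]

t0 = [0xdb, 0x3e, 0x93, 0x14]
t1 = [0x14, 0xdb, 0xdb, 0x3e]
t2 = [0xdb, 0xdb, 0x3e, 0x14]
t3 = [0x93, 0x3e, 0x14, 0x14]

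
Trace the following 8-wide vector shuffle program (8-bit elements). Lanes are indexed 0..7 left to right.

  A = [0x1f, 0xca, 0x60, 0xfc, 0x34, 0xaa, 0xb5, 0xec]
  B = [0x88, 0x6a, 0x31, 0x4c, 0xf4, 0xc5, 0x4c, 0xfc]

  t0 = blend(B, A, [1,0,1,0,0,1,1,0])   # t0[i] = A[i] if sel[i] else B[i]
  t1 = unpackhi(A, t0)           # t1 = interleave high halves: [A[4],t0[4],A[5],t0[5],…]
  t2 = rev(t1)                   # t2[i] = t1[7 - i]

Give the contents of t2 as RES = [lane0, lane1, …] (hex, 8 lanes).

RES = [0xfc, 0xec, 0xb5, 0xb5, 0xaa, 0xaa, 0xf4, 0x34]

t0 = [0x1f, 0x6a, 0x60, 0x4c, 0xf4, 0xaa, 0xb5, 0xfc]
t1 = [0x34, 0xf4, 0xaa, 0xaa, 0xb5, 0xb5, 0xec, 0xfc]
t2 = [0xfc, 0xec, 0xb5, 0xb5, 0xaa, 0xaa, 0xf4, 0x34]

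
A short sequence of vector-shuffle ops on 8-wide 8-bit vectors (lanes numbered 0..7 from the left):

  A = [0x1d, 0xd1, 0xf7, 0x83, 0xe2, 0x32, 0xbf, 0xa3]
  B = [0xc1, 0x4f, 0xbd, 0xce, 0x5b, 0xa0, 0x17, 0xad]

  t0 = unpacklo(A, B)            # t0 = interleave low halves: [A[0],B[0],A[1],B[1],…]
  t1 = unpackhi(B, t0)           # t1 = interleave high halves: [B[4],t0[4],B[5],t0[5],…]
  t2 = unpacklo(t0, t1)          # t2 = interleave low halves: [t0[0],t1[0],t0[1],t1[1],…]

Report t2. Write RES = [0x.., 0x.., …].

t0 = [0x1d, 0xc1, 0xd1, 0x4f, 0xf7, 0xbd, 0x83, 0xce]
t1 = [0x5b, 0xf7, 0xa0, 0xbd, 0x17, 0x83, 0xad, 0xce]
t2 = [0x1d, 0x5b, 0xc1, 0xf7, 0xd1, 0xa0, 0x4f, 0xbd]

RES = [0x1d, 0x5b, 0xc1, 0xf7, 0xd1, 0xa0, 0x4f, 0xbd]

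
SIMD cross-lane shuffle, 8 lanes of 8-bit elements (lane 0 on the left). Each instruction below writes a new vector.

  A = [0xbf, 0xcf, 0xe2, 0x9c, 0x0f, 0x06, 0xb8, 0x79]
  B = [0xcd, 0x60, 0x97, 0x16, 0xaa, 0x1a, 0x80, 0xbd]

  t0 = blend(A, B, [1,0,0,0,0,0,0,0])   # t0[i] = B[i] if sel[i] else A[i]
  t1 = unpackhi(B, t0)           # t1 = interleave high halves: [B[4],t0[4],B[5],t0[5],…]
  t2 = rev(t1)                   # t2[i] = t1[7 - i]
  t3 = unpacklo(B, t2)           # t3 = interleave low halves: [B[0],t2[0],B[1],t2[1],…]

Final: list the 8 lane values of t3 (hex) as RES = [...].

RES = [0xcd, 0x79, 0x60, 0xbd, 0x97, 0xb8, 0x16, 0x80]

t0 = [0xcd, 0xcf, 0xe2, 0x9c, 0x0f, 0x06, 0xb8, 0x79]
t1 = [0xaa, 0x0f, 0x1a, 0x06, 0x80, 0xb8, 0xbd, 0x79]
t2 = [0x79, 0xbd, 0xb8, 0x80, 0x06, 0x1a, 0x0f, 0xaa]
t3 = [0xcd, 0x79, 0x60, 0xbd, 0x97, 0xb8, 0x16, 0x80]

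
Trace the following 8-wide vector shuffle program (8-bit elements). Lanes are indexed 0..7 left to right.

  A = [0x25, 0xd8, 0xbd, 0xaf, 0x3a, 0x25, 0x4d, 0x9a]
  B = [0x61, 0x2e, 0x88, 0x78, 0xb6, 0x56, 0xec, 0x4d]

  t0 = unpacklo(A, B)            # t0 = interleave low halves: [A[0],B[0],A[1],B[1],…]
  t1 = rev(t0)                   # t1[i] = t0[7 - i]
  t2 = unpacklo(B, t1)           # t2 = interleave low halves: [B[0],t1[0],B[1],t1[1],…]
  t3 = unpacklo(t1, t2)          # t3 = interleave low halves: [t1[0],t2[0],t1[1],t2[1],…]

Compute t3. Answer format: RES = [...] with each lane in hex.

t0 = [0x25, 0x61, 0xd8, 0x2e, 0xbd, 0x88, 0xaf, 0x78]
t1 = [0x78, 0xaf, 0x88, 0xbd, 0x2e, 0xd8, 0x61, 0x25]
t2 = [0x61, 0x78, 0x2e, 0xaf, 0x88, 0x88, 0x78, 0xbd]
t3 = [0x78, 0x61, 0xaf, 0x78, 0x88, 0x2e, 0xbd, 0xaf]

RES = [0x78, 0x61, 0xaf, 0x78, 0x88, 0x2e, 0xbd, 0xaf]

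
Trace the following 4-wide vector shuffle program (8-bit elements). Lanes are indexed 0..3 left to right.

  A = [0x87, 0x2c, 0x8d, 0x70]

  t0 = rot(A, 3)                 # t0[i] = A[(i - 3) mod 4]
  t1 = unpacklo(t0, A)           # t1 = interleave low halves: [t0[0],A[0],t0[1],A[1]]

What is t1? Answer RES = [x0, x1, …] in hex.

RES = [0x2c, 0x87, 0x8d, 0x2c]

t0 = [0x2c, 0x8d, 0x70, 0x87]
t1 = [0x2c, 0x87, 0x8d, 0x2c]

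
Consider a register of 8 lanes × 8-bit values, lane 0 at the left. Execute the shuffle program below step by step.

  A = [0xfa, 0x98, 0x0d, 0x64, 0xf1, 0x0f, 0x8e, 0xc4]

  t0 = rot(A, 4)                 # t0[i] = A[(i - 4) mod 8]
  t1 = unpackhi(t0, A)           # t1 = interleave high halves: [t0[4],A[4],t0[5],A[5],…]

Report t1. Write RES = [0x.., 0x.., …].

RES = [0xfa, 0xf1, 0x98, 0x0f, 0x0d, 0x8e, 0x64, 0xc4]

  t0: f1 0f 8e c4 fa 98 0d 64
  t1: fa f1 98 0f 0d 8e 64 c4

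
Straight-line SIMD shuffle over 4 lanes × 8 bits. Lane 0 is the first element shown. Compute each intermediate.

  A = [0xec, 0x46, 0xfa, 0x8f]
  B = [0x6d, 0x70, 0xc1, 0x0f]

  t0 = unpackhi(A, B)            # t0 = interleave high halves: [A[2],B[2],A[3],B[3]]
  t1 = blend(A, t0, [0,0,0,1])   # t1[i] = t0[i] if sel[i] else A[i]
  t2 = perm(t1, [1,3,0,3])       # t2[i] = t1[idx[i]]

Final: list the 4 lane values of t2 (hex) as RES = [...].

RES = [0x46, 0x0f, 0xec, 0x0f]

t0 = [0xfa, 0xc1, 0x8f, 0x0f]
t1 = [0xec, 0x46, 0xfa, 0x0f]
t2 = [0x46, 0x0f, 0xec, 0x0f]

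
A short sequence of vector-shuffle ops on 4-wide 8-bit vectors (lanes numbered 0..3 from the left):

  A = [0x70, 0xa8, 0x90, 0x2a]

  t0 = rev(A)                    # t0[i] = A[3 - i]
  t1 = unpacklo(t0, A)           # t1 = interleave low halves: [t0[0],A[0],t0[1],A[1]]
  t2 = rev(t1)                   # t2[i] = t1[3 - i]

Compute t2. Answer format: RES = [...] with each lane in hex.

→ t0 |2a|90|a8|70|
→ t1 |2a|70|90|a8|
→ t2 |a8|90|70|2a|

RES = [0xa8, 0x90, 0x70, 0x2a]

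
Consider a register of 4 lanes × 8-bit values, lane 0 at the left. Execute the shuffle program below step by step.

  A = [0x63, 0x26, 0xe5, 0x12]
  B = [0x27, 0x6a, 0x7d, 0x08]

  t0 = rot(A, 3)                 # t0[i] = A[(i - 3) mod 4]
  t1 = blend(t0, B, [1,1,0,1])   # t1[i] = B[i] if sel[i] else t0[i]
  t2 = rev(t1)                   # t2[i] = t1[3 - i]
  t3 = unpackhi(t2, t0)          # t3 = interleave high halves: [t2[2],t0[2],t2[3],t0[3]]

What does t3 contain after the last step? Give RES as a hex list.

t0 = [0x26, 0xe5, 0x12, 0x63]
t1 = [0x27, 0x6a, 0x12, 0x08]
t2 = [0x08, 0x12, 0x6a, 0x27]
t3 = [0x6a, 0x12, 0x27, 0x63]

RES = [ 0x6a  0x12  0x27  0x63 ]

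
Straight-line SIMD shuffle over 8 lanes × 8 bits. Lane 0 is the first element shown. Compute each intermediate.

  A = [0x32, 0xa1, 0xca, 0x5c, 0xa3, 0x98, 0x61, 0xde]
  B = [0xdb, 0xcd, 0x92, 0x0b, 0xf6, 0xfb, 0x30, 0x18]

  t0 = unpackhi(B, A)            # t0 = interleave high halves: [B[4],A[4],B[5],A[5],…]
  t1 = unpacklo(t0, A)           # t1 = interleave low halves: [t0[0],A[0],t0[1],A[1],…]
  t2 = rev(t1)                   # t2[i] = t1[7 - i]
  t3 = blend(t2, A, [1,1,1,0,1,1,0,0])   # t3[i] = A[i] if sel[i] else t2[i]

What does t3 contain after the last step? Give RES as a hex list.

t0 = [0xf6, 0xa3, 0xfb, 0x98, 0x30, 0x61, 0x18, 0xde]
t1 = [0xf6, 0x32, 0xa3, 0xa1, 0xfb, 0xca, 0x98, 0x5c]
t2 = [0x5c, 0x98, 0xca, 0xfb, 0xa1, 0xa3, 0x32, 0xf6]
t3 = [0x32, 0xa1, 0xca, 0xfb, 0xa3, 0x98, 0x32, 0xf6]

RES = [ 0x32  0xa1  0xca  0xfb  0xa3  0x98  0x32  0xf6 ]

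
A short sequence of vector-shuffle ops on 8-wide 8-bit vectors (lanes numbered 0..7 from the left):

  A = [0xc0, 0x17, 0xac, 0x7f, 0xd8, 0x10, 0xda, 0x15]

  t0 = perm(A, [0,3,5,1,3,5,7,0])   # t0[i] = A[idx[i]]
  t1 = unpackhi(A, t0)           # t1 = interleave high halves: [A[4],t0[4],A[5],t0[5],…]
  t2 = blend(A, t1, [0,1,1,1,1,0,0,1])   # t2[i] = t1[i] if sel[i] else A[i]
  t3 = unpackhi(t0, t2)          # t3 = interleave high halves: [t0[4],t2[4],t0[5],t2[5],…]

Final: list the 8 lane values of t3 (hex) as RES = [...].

  t0: c0 7f 10 17 7f 10 15 c0
  t1: d8 7f 10 10 da 15 15 c0
  t2: c0 7f 10 10 da 10 da c0
  t3: 7f da 10 10 15 da c0 c0

RES = [ 0x7f  0xda  0x10  0x10  0x15  0xda  0xc0  0xc0 ]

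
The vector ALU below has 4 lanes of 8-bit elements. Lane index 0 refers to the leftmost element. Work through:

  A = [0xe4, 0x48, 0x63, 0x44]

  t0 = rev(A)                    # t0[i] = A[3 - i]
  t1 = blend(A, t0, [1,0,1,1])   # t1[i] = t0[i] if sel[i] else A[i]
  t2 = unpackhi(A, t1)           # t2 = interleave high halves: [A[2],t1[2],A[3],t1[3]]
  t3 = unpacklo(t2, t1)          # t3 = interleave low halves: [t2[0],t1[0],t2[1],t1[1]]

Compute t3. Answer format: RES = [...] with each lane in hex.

RES = [ 0x63  0x44  0x48  0x48 ]

  t0: 44 63 48 e4
  t1: 44 48 48 e4
  t2: 63 48 44 e4
  t3: 63 44 48 48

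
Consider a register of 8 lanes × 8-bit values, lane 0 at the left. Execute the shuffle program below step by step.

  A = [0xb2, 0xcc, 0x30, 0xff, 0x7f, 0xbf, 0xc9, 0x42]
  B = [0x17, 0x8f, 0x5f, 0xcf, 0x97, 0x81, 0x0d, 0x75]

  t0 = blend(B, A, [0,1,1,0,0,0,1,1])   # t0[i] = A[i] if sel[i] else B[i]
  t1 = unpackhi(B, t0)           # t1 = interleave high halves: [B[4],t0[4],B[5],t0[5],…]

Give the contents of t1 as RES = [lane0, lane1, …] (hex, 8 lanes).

RES = [ 0x97  0x97  0x81  0x81  0x0d  0xc9  0x75  0x42 ]

  t0: 17 cc 30 cf 97 81 c9 42
  t1: 97 97 81 81 0d c9 75 42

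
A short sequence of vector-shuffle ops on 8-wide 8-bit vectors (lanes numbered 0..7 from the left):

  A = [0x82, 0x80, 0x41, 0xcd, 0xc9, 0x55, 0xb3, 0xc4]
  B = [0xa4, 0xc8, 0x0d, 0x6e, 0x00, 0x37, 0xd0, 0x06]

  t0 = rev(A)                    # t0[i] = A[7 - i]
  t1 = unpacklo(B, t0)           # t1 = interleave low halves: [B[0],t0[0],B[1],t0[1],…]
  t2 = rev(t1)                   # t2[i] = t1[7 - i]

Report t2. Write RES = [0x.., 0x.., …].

t0 = [0xc4, 0xb3, 0x55, 0xc9, 0xcd, 0x41, 0x80, 0x82]
t1 = [0xa4, 0xc4, 0xc8, 0xb3, 0x0d, 0x55, 0x6e, 0xc9]
t2 = [0xc9, 0x6e, 0x55, 0x0d, 0xb3, 0xc8, 0xc4, 0xa4]

RES = [0xc9, 0x6e, 0x55, 0x0d, 0xb3, 0xc8, 0xc4, 0xa4]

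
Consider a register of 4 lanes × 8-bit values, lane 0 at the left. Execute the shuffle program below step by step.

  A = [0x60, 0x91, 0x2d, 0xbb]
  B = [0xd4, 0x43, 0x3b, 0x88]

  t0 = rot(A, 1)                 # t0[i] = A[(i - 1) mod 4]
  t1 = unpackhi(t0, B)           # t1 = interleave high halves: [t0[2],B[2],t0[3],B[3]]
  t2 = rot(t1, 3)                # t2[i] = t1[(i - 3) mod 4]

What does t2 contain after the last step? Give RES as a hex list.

RES = [ 0x3b  0x2d  0x88  0x91 ]

→ t0 |bb|60|91|2d|
→ t1 |91|3b|2d|88|
→ t2 |3b|2d|88|91|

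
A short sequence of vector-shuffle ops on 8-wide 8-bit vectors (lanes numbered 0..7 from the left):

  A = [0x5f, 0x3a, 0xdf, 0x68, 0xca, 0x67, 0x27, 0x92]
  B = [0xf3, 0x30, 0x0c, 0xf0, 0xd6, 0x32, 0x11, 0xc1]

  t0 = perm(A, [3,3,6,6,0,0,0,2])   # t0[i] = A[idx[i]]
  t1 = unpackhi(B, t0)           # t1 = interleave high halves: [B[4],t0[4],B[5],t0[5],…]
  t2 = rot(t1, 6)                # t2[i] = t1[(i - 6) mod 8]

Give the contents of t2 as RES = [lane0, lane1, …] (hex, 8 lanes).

t0 = [0x68, 0x68, 0x27, 0x27, 0x5f, 0x5f, 0x5f, 0xdf]
t1 = [0xd6, 0x5f, 0x32, 0x5f, 0x11, 0x5f, 0xc1, 0xdf]
t2 = [0x32, 0x5f, 0x11, 0x5f, 0xc1, 0xdf, 0xd6, 0x5f]

RES = [ 0x32  0x5f  0x11  0x5f  0xc1  0xdf  0xd6  0x5f ]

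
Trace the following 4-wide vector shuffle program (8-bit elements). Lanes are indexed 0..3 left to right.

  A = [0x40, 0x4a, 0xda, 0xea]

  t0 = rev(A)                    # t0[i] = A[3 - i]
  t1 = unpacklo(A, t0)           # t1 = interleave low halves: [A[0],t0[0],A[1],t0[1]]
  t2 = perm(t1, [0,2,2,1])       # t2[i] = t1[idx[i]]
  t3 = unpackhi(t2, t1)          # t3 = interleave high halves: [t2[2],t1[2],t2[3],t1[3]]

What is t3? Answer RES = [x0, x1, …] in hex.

RES = [0x4a, 0x4a, 0xea, 0xda]

→ t0 |ea|da|4a|40|
→ t1 |40|ea|4a|da|
→ t2 |40|4a|4a|ea|
→ t3 |4a|4a|ea|da|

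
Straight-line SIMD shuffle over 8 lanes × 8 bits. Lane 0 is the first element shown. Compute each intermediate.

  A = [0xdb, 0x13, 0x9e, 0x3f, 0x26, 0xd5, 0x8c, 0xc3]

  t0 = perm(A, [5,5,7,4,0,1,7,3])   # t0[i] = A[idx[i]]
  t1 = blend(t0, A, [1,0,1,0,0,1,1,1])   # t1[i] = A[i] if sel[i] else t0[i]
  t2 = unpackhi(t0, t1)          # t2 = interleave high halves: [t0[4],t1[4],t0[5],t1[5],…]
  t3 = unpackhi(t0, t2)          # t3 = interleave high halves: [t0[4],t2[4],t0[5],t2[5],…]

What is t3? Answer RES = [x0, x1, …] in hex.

RES = [ 0xdb  0xc3  0x13  0x8c  0xc3  0x3f  0x3f  0xc3 ]

→ t0 |d5|d5|c3|26|db|13|c3|3f|
→ t1 |db|d5|9e|26|db|d5|8c|c3|
→ t2 |db|db|13|d5|c3|8c|3f|c3|
→ t3 |db|c3|13|8c|c3|3f|3f|c3|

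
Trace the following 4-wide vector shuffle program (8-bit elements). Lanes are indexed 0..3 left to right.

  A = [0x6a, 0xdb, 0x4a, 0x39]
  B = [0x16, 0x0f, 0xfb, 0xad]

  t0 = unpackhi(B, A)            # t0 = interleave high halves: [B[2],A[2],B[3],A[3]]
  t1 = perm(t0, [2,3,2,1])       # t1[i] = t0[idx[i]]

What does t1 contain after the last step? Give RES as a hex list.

  t0: fb 4a ad 39
  t1: ad 39 ad 4a

RES = [ 0xad  0x39  0xad  0x4a ]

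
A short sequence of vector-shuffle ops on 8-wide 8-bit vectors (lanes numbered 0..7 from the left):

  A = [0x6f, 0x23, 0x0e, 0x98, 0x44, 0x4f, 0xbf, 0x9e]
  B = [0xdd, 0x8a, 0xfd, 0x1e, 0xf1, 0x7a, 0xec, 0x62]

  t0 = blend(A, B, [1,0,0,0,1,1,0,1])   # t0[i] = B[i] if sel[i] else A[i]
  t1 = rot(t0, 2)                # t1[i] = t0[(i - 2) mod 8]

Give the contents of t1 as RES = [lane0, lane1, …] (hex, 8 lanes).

  t0: dd 23 0e 98 f1 7a bf 62
  t1: bf 62 dd 23 0e 98 f1 7a

RES = [ 0xbf  0x62  0xdd  0x23  0x0e  0x98  0xf1  0x7a ]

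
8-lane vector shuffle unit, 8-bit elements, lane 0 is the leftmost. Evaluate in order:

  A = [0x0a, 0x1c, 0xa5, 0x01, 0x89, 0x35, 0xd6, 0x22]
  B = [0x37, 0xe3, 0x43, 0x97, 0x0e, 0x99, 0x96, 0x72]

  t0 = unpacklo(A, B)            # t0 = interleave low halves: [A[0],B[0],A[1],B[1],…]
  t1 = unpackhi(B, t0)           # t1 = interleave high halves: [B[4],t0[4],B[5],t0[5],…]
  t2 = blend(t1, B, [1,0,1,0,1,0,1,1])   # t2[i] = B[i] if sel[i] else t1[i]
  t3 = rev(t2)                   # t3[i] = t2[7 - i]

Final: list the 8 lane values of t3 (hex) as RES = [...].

→ t0 |0a|37|1c|e3|a5|43|01|97|
→ t1 |0e|a5|99|43|96|01|72|97|
→ t2 |37|a5|43|43|0e|01|96|72|
→ t3 |72|96|01|0e|43|43|a5|37|

RES = [ 0x72  0x96  0x01  0x0e  0x43  0x43  0xa5  0x37 ]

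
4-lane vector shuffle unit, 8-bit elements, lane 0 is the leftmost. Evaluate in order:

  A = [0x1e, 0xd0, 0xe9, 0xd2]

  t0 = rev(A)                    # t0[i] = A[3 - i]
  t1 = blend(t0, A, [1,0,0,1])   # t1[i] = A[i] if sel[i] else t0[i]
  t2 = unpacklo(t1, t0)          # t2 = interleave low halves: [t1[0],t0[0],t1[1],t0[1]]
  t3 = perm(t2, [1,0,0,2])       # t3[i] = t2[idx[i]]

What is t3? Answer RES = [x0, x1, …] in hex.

t0 = [0xd2, 0xe9, 0xd0, 0x1e]
t1 = [0x1e, 0xe9, 0xd0, 0xd2]
t2 = [0x1e, 0xd2, 0xe9, 0xe9]
t3 = [0xd2, 0x1e, 0x1e, 0xe9]

RES = [0xd2, 0x1e, 0x1e, 0xe9]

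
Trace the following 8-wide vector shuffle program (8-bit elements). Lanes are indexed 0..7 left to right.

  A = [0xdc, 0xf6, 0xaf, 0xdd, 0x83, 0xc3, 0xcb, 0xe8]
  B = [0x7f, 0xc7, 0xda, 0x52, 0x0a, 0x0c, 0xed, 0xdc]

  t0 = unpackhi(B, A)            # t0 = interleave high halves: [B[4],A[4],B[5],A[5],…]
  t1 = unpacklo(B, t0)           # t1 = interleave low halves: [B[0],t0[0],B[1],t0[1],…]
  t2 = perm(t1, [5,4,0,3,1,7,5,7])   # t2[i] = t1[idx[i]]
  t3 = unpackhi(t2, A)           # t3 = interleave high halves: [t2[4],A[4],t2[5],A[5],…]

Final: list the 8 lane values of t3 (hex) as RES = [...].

→ t0 |0a|83|0c|c3|ed|cb|dc|e8|
→ t1 |7f|0a|c7|83|da|0c|52|c3|
→ t2 |0c|da|7f|83|0a|c3|0c|c3|
→ t3 |0a|83|c3|c3|0c|cb|c3|e8|

RES = [0x0a, 0x83, 0xc3, 0xc3, 0x0c, 0xcb, 0xc3, 0xe8]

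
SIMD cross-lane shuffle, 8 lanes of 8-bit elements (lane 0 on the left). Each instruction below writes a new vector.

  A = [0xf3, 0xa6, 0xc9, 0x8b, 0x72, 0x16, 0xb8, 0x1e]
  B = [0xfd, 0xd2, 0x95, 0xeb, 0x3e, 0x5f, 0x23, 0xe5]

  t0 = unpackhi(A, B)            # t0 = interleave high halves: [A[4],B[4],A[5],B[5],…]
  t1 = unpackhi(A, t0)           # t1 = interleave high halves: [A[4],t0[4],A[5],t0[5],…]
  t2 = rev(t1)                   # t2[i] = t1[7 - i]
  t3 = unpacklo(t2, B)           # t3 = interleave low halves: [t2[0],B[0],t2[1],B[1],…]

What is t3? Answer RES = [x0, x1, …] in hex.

RES = [ 0xe5  0xfd  0x1e  0xd2  0x1e  0x95  0xb8  0xeb ]

  t0: 72 3e 16 5f b8 23 1e e5
  t1: 72 b8 16 23 b8 1e 1e e5
  t2: e5 1e 1e b8 23 16 b8 72
  t3: e5 fd 1e d2 1e 95 b8 eb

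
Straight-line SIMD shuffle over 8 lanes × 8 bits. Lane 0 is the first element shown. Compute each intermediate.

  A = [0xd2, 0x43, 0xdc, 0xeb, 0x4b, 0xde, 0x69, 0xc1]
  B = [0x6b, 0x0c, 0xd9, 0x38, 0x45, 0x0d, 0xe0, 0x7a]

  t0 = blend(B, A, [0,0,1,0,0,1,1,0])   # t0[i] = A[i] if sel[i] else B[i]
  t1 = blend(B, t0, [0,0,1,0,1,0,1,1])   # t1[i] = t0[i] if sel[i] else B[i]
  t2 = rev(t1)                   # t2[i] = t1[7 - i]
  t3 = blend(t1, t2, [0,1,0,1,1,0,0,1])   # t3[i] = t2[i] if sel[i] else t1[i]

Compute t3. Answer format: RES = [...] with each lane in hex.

t0 = [0x6b, 0x0c, 0xdc, 0x38, 0x45, 0xde, 0x69, 0x7a]
t1 = [0x6b, 0x0c, 0xdc, 0x38, 0x45, 0x0d, 0x69, 0x7a]
t2 = [0x7a, 0x69, 0x0d, 0x45, 0x38, 0xdc, 0x0c, 0x6b]
t3 = [0x6b, 0x69, 0xdc, 0x45, 0x38, 0x0d, 0x69, 0x6b]

RES = [ 0x6b  0x69  0xdc  0x45  0x38  0x0d  0x69  0x6b ]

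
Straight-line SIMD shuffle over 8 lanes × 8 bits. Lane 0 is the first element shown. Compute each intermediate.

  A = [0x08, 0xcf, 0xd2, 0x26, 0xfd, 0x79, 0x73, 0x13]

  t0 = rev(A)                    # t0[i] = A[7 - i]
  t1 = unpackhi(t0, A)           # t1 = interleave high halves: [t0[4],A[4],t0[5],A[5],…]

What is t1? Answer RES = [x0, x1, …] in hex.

RES = [0x26, 0xfd, 0xd2, 0x79, 0xcf, 0x73, 0x08, 0x13]

t0 = [0x13, 0x73, 0x79, 0xfd, 0x26, 0xd2, 0xcf, 0x08]
t1 = [0x26, 0xfd, 0xd2, 0x79, 0xcf, 0x73, 0x08, 0x13]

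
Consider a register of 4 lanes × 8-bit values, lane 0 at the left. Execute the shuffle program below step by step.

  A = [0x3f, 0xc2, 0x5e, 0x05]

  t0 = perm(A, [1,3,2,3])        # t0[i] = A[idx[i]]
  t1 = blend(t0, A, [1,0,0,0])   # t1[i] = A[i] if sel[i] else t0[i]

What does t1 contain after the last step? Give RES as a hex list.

RES = [ 0x3f  0x05  0x5e  0x05 ]

  t0: c2 05 5e 05
  t1: 3f 05 5e 05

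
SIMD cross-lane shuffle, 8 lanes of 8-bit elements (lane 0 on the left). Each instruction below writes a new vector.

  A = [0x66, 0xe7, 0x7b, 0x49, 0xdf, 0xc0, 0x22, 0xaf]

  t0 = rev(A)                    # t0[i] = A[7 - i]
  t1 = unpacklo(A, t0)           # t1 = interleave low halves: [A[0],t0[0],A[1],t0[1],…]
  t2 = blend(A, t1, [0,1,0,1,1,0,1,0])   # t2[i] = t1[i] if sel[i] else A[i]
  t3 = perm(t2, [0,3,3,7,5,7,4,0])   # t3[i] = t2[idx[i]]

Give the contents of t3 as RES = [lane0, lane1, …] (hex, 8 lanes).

→ t0 |af|22|c0|df|49|7b|e7|66|
→ t1 |66|af|e7|22|7b|c0|49|df|
→ t2 |66|af|7b|22|7b|c0|49|af|
→ t3 |66|22|22|af|c0|af|7b|66|

RES = [0x66, 0x22, 0x22, 0xaf, 0xc0, 0xaf, 0x7b, 0x66]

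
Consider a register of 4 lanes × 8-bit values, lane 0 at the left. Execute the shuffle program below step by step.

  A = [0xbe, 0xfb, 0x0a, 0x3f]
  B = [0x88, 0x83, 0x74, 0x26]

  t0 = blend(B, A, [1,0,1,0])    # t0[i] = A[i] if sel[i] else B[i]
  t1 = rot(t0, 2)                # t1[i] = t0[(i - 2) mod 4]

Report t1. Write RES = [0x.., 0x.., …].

RES = [0x0a, 0x26, 0xbe, 0x83]

  t0: be 83 0a 26
  t1: 0a 26 be 83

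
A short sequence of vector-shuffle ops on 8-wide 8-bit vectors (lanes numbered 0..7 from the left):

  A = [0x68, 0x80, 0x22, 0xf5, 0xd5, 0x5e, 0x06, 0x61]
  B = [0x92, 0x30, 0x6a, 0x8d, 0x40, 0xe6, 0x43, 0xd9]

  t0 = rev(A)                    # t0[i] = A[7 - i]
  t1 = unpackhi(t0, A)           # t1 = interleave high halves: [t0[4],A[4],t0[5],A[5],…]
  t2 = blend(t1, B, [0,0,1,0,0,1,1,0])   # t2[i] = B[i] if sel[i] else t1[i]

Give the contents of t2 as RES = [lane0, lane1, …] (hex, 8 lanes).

→ t0 |61|06|5e|d5|f5|22|80|68|
→ t1 |f5|d5|22|5e|80|06|68|61|
→ t2 |f5|d5|6a|5e|80|e6|43|61|

RES = [0xf5, 0xd5, 0x6a, 0x5e, 0x80, 0xe6, 0x43, 0x61]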